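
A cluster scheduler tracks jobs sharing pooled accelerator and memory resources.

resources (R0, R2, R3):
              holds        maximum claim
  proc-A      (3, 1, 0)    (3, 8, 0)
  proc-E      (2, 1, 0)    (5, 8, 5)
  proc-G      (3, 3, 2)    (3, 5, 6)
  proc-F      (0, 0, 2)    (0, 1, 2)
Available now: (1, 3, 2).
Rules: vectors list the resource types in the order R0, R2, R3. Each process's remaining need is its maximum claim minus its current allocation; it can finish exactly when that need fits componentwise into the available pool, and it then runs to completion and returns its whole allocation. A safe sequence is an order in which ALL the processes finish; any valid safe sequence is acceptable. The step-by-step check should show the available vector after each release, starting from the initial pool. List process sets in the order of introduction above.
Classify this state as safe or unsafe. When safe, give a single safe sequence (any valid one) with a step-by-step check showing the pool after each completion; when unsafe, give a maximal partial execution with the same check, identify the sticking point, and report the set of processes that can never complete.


UNSAFE — no complete ordering exists.
Key observation: R2 is the bottleneck — with proc-F, proc-G done the pool holds (4, 6, 6), short of every remaining need.
A maximal execution: proc-F, proc-G — then nothing else fits. Check, step by step:
  pool = (1, 3, 2)
  proc-F: need (0, 1, 0) fits (1, 3, 2); releases (0, 0, 2), pool now (1, 3, 4)
  proc-G: need (0, 2, 4) fits (1, 3, 4); releases (3, 3, 2), pool now (4, 6, 6)
  proc-A still needs (0, 7, 0) but only (4, 6, 6) is free — short on R2
  proc-E still needs (3, 7, 5) but only (4, 6, 6) is free — short on R2
Permanently blocked: proc-A and proc-E.


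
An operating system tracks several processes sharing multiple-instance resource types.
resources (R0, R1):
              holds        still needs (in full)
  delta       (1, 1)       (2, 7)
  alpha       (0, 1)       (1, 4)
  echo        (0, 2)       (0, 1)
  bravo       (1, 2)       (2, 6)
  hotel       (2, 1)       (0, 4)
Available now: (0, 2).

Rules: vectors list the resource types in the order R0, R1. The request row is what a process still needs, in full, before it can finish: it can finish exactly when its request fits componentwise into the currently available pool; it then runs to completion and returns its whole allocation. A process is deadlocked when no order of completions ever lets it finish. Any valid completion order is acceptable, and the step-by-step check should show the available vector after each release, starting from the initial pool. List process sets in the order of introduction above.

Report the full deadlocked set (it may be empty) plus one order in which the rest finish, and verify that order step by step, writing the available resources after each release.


Nothing here is deadlocked.
Key observation: starting with echo, each completion frees enough for the next — no one is permanently blocked.
A valid finishing order for the others: echo, hotel, alpha, bravo, delta. Verifying each step:
  pool = (0, 2)
  run echo (needs (0, 1), free (0, 2)); after release of (0, 2) the pool is (0, 4)
  run hotel (needs (0, 4), free (0, 4)); after release of (2, 1) the pool is (2, 5)
  run alpha (needs (1, 4), free (2, 5)); after release of (0, 1) the pool is (2, 6)
  run bravo (needs (2, 6), free (2, 6)); after release of (1, 2) the pool is (3, 8)
  run delta (needs (2, 7), free (3, 8)); after release of (1, 1) the pool is (4, 9)


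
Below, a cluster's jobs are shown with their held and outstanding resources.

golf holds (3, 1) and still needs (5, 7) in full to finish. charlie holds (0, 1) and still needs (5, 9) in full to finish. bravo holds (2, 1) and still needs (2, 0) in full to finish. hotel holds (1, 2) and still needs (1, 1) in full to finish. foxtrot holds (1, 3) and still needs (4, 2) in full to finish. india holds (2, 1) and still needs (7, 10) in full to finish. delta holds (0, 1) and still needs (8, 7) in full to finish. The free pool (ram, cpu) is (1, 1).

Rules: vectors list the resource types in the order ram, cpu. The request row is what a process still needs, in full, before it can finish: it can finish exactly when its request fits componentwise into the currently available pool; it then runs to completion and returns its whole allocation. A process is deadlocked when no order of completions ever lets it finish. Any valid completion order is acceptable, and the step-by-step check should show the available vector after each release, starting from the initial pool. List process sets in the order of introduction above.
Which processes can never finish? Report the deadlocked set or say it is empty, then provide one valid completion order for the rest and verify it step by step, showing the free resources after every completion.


The deadlocked set is empty.
Key observation: beginning at hotel, releases accumulate fast enough that every process eventually fits.
One completion order for the rest: hotel, bravo, foxtrot, golf, delta, charlie, india. Step-by-step check:
  pool = (1, 1)
  hotel needs (1, 1) <= (1, 1) -> finishes; pool += (1, 2) = (2, 3)
  bravo needs (2, 0) <= (2, 3) -> finishes; pool += (2, 1) = (4, 4)
  foxtrot needs (4, 2) <= (4, 4) -> finishes; pool += (1, 3) = (5, 7)
  golf needs (5, 7) <= (5, 7) -> finishes; pool += (3, 1) = (8, 8)
  delta needs (8, 7) <= (8, 8) -> finishes; pool += (0, 1) = (8, 9)
  charlie needs (5, 9) <= (8, 9) -> finishes; pool += (0, 1) = (8, 10)
  india needs (7, 10) <= (8, 10) -> finishes; pool += (2, 1) = (10, 11)


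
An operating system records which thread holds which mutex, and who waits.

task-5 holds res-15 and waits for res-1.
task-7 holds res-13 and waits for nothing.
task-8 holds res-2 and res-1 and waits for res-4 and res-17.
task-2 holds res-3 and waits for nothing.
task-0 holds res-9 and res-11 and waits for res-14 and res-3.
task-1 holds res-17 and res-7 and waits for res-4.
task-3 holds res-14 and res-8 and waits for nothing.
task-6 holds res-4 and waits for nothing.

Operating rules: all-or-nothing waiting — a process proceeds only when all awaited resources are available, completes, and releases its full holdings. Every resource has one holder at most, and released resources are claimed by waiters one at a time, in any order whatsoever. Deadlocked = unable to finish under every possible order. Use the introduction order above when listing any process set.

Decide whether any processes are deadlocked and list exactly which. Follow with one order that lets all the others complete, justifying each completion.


The deadlocked set is empty.
Key observation: there is no circular wait here — follow any chain and it reaches a process that is free to run now.
The rest can finish in the order task-2, task-6, task-1, task-3, task-8, task-7, task-5, task-0.
Step-by-step check:
  task-2 waits on nothing -> runs at once and releases res-3
  task-6 waits on nothing -> runs at once and releases res-4
  task-1 waits on res-4 — all released -> runs and releases res-17 and res-7
  task-3 waits on nothing -> runs at once and releases res-14 and res-8
  task-8 waits on res-4 and res-17 — all released -> runs and releases res-2 and res-1
  task-7 waits on nothing -> runs at once and releases res-13
  task-5 waits on res-1 — all released -> runs and releases res-15
  task-0 waits on res-14 and res-3 — all released -> runs and releases res-9 and res-11


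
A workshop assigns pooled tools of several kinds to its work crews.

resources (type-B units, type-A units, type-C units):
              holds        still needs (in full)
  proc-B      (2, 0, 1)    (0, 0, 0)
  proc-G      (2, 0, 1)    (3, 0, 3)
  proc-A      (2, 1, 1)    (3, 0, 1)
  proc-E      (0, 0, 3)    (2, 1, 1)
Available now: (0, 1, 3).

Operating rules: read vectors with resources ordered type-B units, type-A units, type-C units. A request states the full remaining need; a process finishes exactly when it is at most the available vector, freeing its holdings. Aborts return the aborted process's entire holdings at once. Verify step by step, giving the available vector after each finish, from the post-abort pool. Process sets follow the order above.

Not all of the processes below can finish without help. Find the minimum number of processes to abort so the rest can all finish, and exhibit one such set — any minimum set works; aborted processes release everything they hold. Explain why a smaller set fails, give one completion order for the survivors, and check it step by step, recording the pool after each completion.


The answer: abort proc-A.
Key observation: proc-G could never have finished before the abort; with (2, 1, 1) returned by proc-A, it fits at step 3.
No smaller set exists: with zero aborts the deadlock remains.
One survivor order: proc-E, proc-B, proc-G. Check, step by step (post-abort pool first):
  pool = (2, 2, 4)
  proc-E needs (2, 1, 1) <= (2, 2, 4) -> finishes; pool += (0, 0, 3) = (2, 2, 7)
  proc-B needs (0, 0, 0) <= (2, 2, 7) -> finishes; pool += (2, 0, 1) = (4, 2, 8)
  proc-G needs (3, 0, 3) <= (4, 2, 8) -> finishes; pool += (2, 0, 1) = (6, 2, 9)


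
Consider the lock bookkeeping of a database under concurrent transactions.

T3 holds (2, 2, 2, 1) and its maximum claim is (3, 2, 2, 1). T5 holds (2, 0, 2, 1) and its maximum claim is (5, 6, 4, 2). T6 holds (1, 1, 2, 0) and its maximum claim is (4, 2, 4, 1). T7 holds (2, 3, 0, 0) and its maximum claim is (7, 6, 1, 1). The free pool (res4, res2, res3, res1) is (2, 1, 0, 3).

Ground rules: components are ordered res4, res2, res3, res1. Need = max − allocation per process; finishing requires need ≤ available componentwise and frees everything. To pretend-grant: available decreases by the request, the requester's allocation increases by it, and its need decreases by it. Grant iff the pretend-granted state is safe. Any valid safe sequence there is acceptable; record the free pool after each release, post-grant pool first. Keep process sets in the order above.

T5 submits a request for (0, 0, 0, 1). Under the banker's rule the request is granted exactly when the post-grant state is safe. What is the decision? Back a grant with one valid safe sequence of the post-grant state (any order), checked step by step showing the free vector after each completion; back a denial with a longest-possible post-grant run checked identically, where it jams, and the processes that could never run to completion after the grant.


GRANT. The post-grant state is safe; one safe sequence: T3, T6, T7, T5.
Key observation: granting shrinks the pool to (2, 1, 0, 2), yet T3 still fits and the chain goes through.
Verifying the post-grant state step by step:
  pool = (2, 1, 0, 2)
  T3: need (1, 0, 0, 0) fits (2, 1, 0, 2); releases (2, 2, 2, 1), pool now (4, 3, 2, 3)
  T6: need (3, 1, 2, 1) fits (4, 3, 2, 3); releases (1, 1, 2, 0), pool now (5, 4, 4, 3)
  T7: need (5, 3, 1, 1) fits (5, 4, 4, 3); releases (2, 3, 0, 0), pool now (7, 7, 4, 3)
  T5: need (3, 6, 2, 0) fits (7, 7, 4, 3); releases (2, 0, 2, 2), pool now (9, 7, 6, 5)


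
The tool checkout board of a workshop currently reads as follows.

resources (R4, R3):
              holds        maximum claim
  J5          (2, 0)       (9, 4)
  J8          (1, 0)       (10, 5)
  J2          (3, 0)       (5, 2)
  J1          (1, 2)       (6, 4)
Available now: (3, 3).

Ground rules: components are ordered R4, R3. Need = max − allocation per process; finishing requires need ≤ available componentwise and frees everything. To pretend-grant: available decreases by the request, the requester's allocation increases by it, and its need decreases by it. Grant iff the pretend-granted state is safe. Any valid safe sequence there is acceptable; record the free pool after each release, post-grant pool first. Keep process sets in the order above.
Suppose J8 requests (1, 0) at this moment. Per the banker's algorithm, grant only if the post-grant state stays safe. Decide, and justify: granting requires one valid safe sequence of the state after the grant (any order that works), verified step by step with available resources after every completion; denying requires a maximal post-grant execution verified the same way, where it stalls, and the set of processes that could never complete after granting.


DENY. Granting would leave the state unsafe.
Key observation: even finishing J2, J1 leaves just (6, 5) free — too little R4 for any of the remaining processes.
After a pretend grant, a maximal execution: J2, J1 — then nothing else fits. Step-by-step check:
  pool = (2, 3)
  J2 needs (2, 2) <= (2, 3) -> finishes; pool += (3, 0) = (5, 3)
  J1 needs (5, 2) <= (5, 3) -> finishes; pool += (1, 2) = (6, 5)
  J5 still needs (7, 4) but only (6, 5) is free — short on R4
  J8 still needs (8, 5) but only (6, 5) is free — short on R4
Post-grant, the permanently blocked set is J5 and J8.


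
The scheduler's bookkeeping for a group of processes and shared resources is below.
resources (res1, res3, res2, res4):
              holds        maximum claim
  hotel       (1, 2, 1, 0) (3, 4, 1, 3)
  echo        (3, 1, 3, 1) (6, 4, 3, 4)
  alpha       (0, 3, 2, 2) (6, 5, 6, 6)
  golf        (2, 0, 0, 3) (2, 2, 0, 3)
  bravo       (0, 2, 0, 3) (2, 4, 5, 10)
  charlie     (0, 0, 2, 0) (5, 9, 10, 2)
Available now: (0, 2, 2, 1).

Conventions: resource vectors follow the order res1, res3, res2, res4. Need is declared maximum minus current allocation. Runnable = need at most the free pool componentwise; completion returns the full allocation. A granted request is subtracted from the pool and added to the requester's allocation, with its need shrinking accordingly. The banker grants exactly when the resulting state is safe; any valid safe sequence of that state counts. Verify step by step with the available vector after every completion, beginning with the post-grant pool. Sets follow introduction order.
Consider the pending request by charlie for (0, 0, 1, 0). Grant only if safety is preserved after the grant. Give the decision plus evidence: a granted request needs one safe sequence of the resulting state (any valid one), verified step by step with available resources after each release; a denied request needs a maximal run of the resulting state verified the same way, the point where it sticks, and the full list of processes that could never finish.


GRANT. The post-grant state is safe; one safe sequence: golf, hotel, echo, alpha, bravo, charlie.
Key observation: even at the reduced pool (0, 2, 1, 1), golf fits immediately, so safety survives the grant.
Step-by-step check of the post-grant state:
  pool = (0, 2, 1, 1)
  golf: need (0, 2, 0, 0) fits (0, 2, 1, 1); releases (2, 0, 0, 3), pool now (2, 2, 1, 4)
  hotel: need (2, 2, 0, 3) fits (2, 2, 1, 4); releases (1, 2, 1, 0), pool now (3, 4, 2, 4)
  echo: need (3, 3, 0, 3) fits (3, 4, 2, 4); releases (3, 1, 3, 1), pool now (6, 5, 5, 5)
  alpha: need (6, 2, 4, 4) fits (6, 5, 5, 5); releases (0, 3, 2, 2), pool now (6, 8, 7, 7)
  bravo: need (2, 2, 5, 7) fits (6, 8, 7, 7); releases (0, 2, 0, 3), pool now (6, 10, 7, 10)
  charlie: need (5, 9, 7, 2) fits (6, 10, 7, 10); releases (0, 0, 3, 0), pool now (6, 10, 10, 10)


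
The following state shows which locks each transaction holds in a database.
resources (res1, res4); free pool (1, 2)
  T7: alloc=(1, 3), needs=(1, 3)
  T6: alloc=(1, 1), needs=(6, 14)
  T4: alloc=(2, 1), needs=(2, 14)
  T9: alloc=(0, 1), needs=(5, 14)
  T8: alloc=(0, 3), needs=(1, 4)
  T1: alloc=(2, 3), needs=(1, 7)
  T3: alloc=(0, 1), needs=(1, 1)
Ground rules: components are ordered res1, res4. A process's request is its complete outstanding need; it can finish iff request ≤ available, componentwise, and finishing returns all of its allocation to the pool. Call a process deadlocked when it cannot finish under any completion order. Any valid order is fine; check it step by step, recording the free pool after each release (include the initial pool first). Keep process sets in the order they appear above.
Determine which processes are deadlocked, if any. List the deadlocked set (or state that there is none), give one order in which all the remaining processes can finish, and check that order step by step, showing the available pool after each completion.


The deadlocked set is T6, T4 and T9.
Key observation: the wall is res4: completing T3, T7, T8, T1 brings the pool only to (4, 12), and all the rest need more.
A valid finishing order for the others: T3, T7, T8, T1. Walking it through:
  pool = (1, 2)
  T3: need (1, 1) fits (1, 2); releases (0, 1), pool now (1, 3)
  T7: need (1, 3) fits (1, 3); releases (1, 3), pool now (2, 6)
  T8: need (1, 4) fits (2, 6); releases (0, 3), pool now (2, 9)
  T1: need (1, 7) fits (2, 9); releases (2, 3), pool now (4, 12)
None of the blocked processes ever fits:
  T6 cannot run: need (6, 14) vs free (4, 12) (insufficient res1 and res4)
  T4 cannot run: need (2, 14) vs free (4, 12) (insufficient res4)
  T9 cannot run: need (5, 14) vs free (4, 12) (insufficient res1 and res4)


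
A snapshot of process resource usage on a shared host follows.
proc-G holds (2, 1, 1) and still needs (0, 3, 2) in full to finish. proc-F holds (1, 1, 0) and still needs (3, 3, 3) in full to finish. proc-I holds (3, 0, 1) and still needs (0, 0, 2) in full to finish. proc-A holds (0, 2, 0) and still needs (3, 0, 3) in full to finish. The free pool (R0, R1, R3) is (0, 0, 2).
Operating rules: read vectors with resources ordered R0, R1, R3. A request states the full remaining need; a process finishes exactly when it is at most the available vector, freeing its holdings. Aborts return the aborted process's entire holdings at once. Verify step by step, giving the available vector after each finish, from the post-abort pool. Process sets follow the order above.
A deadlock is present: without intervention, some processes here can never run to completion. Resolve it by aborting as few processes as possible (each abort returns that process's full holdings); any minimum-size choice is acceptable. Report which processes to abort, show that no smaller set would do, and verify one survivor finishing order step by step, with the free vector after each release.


Abort proc-F.
Key observation: proc-G was stuck for good until proc-F gave back (1, 1, 0); in the order shown it finishes at step 3.
No smaller set exists: with zero aborts the deadlock remains.
One survivor order: proc-I, proc-A, proc-G. Step-by-step check (post-abort pool first):
  pool = (1, 1, 2)
  run proc-I (needs (0, 0, 2), free (1, 1, 2)); after release of (3, 0, 1) the pool is (4, 1, 3)
  run proc-A (needs (3, 0, 3), free (4, 1, 3)); after release of (0, 2, 0) the pool is (4, 3, 3)
  run proc-G (needs (0, 3, 2), free (4, 3, 3)); after release of (2, 1, 1) the pool is (6, 4, 4)


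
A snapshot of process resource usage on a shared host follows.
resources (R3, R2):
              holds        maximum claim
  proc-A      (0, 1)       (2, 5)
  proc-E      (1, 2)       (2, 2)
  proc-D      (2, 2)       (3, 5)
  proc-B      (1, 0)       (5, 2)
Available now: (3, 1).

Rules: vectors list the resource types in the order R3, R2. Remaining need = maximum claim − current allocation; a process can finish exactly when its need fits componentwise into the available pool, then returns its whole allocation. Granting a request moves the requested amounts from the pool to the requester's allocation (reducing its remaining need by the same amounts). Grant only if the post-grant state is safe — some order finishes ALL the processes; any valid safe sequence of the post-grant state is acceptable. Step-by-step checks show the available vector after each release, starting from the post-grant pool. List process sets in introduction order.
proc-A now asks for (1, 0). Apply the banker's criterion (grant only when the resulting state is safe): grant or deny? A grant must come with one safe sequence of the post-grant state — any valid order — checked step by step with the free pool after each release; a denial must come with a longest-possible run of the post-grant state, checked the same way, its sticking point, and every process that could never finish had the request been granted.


GRANT. The post-grant state is safe; one safe sequence: proc-E, proc-D, proc-B, proc-A.
Key observation: with (2, 1) left after the transfer, proc-E can run at once — the state stays safe.
Step-by-step check of the post-grant state:
  pool = (2, 1)
  proc-E: need (1, 0) fits (2, 1); releases (1, 2), pool now (3, 3)
  proc-D: need (1, 3) fits (3, 3); releases (2, 2), pool now (5, 5)
  proc-B: need (4, 2) fits (5, 5); releases (1, 0), pool now (6, 5)
  proc-A: need (1, 4) fits (6, 5); releases (1, 1), pool now (7, 6)


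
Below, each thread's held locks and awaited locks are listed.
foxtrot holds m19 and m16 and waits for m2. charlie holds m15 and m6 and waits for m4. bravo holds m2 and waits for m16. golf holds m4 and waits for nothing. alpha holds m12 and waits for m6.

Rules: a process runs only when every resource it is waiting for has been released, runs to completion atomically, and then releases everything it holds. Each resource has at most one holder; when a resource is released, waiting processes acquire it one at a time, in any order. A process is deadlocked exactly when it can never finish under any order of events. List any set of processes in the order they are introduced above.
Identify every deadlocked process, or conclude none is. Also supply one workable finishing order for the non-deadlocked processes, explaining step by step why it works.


Deadlocked: foxtrot and bravo.
Key observation: foxtrot -> bravo -> foxtrot is a circular wait — nothing in it can go first; no other process is dragged down with it.
One completion order for the rest: golf, charlie, alpha.
Walking it through:
  golf waits on nothing -> runs at once and releases m4
  run charlie (all its waits — m4 — are resolved); releases m15 and m6
  run alpha (all its waits — m6 — are resolved); releases m12


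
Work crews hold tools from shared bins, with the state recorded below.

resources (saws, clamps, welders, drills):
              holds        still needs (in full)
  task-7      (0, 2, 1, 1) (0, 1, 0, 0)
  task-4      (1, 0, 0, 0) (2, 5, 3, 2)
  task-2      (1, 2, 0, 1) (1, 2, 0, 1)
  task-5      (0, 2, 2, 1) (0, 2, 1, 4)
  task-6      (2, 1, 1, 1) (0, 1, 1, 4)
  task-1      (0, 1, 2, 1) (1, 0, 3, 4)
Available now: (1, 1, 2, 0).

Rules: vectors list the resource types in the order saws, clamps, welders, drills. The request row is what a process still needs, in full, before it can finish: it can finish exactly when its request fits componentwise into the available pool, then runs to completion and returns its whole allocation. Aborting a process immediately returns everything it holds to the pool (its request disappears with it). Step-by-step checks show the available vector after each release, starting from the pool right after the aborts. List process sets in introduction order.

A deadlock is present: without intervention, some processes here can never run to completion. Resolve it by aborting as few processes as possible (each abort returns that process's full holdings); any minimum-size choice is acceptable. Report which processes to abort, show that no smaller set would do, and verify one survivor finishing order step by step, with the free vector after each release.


Abort task-5 and task-1.
Key observation: the deadlocked task-6 becomes finishable only because task-5 and task-1 released (0, 3, 4, 2); it completes at step 3 below.
Why nothing smaller works — every single abort fails: task-7 alone leaves task-5 blocked (short on drills); task-4 alone leaves task-5 blocked (short on drills); task-2 alone leaves task-5 blocked (short on drills); task-5 alone leaves task-6 blocked (short on drills); task-6 alone leaves task-5 blocked (short on drills); task-1 alone leaves task-5 blocked (short on drills).
The survivors complete as task-7, task-2, task-6, task-4. Walking it through (starting from the post-abort pool):
  pool = (1, 4, 6, 2)
  task-7: need (0, 1, 0, 0) fits (1, 4, 6, 2); releases (0, 2, 1, 1), pool now (1, 6, 7, 3)
  task-2: need (1, 2, 0, 1) fits (1, 6, 7, 3); releases (1, 2, 0, 1), pool now (2, 8, 7, 4)
  task-6: need (0, 1, 1, 4) fits (2, 8, 7, 4); releases (2, 1, 1, 1), pool now (4, 9, 8, 5)
  task-4: need (2, 5, 3, 2) fits (4, 9, 8, 5); releases (1, 0, 0, 0), pool now (5, 9, 8, 5)


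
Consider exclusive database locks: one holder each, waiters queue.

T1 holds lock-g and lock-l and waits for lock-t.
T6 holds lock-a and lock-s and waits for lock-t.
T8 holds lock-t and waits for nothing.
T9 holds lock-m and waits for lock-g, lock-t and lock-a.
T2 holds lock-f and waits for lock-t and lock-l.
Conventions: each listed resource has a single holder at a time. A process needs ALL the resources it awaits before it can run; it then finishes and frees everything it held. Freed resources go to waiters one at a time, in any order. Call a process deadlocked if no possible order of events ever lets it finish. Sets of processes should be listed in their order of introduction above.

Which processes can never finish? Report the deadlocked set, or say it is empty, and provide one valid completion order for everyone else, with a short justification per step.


The deadlocked set is empty.
Key observation: the wait graph is acyclic; completion cascades from the unblocked processes through everyone else.
The rest can finish in the order T8, T1, T6, T9, T2.
Step-by-step check:
  T8 waits on nothing -> runs at once and releases lock-t
  run T1 (all its waits — lock-t — are resolved); releases lock-g and lock-l
  run T6 (all its waits — lock-t — are resolved); releases lock-a and lock-s
  run T9 (all its waits — lock-g, lock-t and lock-a — are resolved); releases lock-m
  run T2 (all its waits — lock-t and lock-l — are resolved); releases lock-f


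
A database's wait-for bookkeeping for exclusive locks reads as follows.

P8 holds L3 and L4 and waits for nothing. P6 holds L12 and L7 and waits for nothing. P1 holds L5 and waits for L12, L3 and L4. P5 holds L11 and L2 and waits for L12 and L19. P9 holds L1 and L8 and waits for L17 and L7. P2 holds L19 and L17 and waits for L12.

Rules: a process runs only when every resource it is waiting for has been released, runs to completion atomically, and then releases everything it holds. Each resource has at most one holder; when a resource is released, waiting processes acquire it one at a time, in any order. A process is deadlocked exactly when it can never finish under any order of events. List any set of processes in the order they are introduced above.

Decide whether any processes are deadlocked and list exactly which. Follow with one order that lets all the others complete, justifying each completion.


No process is deadlocked.
Key observation: although several processes wait, no cycle exists — each chain bottoms out at a free runner.
A valid finishing order for the others: P8, P6, P2, P5, P1, P9.
Step-by-step check:
  run P8 (it waits on nothing); releases L3 and L4
  run P6 (it waits on nothing); releases L12 and L7
  P2 waits on L12 — all released -> runs and releases L19 and L17
  P5 waits on L12 and L19 — all released -> runs and releases L11 and L2
  P1 waits on L12, L3 and L4 — all released -> runs and releases L5
  P9 waits on L17 and L7 — all released -> runs and releases L1 and L8


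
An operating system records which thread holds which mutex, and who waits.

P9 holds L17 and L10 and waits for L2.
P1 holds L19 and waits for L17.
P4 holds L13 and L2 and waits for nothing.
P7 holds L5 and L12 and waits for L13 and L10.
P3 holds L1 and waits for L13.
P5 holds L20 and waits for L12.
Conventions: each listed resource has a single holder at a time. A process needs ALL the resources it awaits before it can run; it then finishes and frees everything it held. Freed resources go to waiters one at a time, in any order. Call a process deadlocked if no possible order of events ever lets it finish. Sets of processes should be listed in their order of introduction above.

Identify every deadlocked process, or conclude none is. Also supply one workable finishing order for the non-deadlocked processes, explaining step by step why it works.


No process is deadlocked.
Key observation: the wait relation is loop-free; peeling off processes with no waits unwinds the whole state.
The rest can finish in the order P4, P9, P7, P5, P3, P1.
Step-by-step check:
  run P4 (it waits on nothing); releases L13 and L2
  P9: everything it awaited (L2) is free; runs, freeing L17 and L10
  P7: everything it awaited (L13 and L10) is free; runs, freeing L5 and L12
  P5: everything it awaited (L12) is free; runs, freeing L20
  P3: everything it awaited (L13) is free; runs, freeing L1
  P1: everything it awaited (L17) is free; runs, freeing L19


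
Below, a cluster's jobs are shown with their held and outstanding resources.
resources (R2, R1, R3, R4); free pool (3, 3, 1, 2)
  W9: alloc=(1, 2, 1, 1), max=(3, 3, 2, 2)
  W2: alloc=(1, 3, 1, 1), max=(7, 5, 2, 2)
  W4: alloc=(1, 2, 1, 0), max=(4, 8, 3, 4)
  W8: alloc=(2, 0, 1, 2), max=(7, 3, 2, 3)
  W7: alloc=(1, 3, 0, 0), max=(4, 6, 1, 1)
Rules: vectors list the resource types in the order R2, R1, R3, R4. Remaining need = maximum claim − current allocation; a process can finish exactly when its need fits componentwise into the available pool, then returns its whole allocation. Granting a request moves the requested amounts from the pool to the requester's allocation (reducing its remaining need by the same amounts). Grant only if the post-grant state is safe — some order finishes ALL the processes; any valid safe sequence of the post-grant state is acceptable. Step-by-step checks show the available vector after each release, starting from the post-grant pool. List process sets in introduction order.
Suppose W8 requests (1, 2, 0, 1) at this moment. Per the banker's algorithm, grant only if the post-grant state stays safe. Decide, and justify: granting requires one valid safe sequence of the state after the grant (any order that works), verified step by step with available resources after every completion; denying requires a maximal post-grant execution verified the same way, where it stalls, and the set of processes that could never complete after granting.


GRANT. The post-grant state is safe; one safe sequence: W9, W7, W8, W4, W2.
Key observation: after the grant the pool drops to (2, 1, 1, 1), which still lets W9 finish first and unwind the rest.
Verifying the post-grant state step by step:
  pool = (2, 1, 1, 1)
  run W9 (needs (2, 1, 1, 1), free (2, 1, 1, 1)); after release of (1, 2, 1, 1) the pool is (3, 3, 2, 2)
  run W7 (needs (3, 3, 1, 1), free (3, 3, 2, 2)); after release of (1, 3, 0, 0) the pool is (4, 6, 2, 2)
  run W8 (needs (4, 1, 1, 0), free (4, 6, 2, 2)); after release of (3, 2, 1, 3) the pool is (7, 8, 3, 5)
  run W4 (needs (3, 6, 2, 4), free (7, 8, 3, 5)); after release of (1, 2, 1, 0) the pool is (8, 10, 4, 5)
  run W2 (needs (6, 2, 1, 1), free (8, 10, 4, 5)); after release of (1, 3, 1, 1) the pool is (9, 13, 5, 6)


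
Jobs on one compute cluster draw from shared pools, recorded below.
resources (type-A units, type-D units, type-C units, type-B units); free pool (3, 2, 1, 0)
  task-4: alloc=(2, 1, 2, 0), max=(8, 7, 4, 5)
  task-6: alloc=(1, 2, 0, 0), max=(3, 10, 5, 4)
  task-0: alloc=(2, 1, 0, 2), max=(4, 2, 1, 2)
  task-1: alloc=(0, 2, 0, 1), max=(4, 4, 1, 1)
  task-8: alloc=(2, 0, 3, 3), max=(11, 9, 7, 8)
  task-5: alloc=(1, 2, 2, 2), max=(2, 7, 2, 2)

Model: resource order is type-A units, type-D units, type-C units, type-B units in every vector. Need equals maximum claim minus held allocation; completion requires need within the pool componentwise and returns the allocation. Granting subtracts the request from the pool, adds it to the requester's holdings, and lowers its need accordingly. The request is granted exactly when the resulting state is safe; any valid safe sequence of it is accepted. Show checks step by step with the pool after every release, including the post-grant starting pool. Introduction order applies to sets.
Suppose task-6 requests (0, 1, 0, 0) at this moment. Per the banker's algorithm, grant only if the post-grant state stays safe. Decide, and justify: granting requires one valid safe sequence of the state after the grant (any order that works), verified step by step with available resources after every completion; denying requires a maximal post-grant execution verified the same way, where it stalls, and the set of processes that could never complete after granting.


DENY — the pretend-granted state is unsafe.
Key observation: no order helps: past task-0, task-1, the free pool tops out at (5, 4, 1, 3), below what each blocked process needs in type-D units.
Pretend the grant happened; the run task-0, task-1 goes as far as possible. Verifying each step:
  pool = (3, 1, 1, 0)
  run task-0 (needs (2, 1, 1, 0), free (3, 1, 1, 0)); after release of (2, 1, 0, 2) the pool is (5, 2, 1, 2)
  run task-1 (needs (4, 2, 1, 0), free (5, 2, 1, 2)); after release of (0, 2, 0, 1) the pool is (5, 4, 1, 3)
  blocked: task-4 wants (6, 6, 2, 5), pool (5, 4, 1, 3) — not enough type-A units, type-D units, type-C units and type-B units
  blocked: task-6 wants (2, 7, 5, 4), pool (5, 4, 1, 3) — not enough type-D units, type-C units and type-B units
  blocked: task-8 wants (9, 9, 4, 5), pool (5, 4, 1, 3) — not enough type-A units, type-D units, type-C units and type-B units
  blocked: task-5 wants (1, 5, 0, 0), pool (5, 4, 1, 3) — not enough type-D units
Post-grant, the permanently blocked set is task-4, task-6, task-8 and task-5.


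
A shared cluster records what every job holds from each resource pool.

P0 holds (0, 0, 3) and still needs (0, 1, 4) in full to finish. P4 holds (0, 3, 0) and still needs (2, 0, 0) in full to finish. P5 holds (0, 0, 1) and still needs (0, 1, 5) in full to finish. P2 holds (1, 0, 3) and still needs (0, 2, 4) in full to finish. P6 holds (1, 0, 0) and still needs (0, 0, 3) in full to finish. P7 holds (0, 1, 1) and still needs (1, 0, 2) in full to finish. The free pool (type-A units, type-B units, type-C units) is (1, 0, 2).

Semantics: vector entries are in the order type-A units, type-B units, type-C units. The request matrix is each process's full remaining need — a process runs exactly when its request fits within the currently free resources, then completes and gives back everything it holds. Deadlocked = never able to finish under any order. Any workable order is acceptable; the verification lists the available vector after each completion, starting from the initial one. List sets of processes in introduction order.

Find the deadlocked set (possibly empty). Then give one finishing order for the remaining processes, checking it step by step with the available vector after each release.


Deadlocked set: P0, P5 and P2.
Key observation: the wall is type-C units: completing P7, P6, P4 brings the pool only to (2, 4, 3), and all the rest need more.
A valid finishing order for the others: P7, P6, P4. Check, step by step:
  pool = (1, 0, 2)
  P7: need (1, 0, 2) fits (1, 0, 2); releases (0, 1, 1), pool now (1, 1, 3)
  P6: need (0, 0, 3) fits (1, 1, 3); releases (1, 0, 0), pool now (2, 1, 3)
  P4: need (2, 0, 0) fits (2, 1, 3); releases (0, 3, 0), pool now (2, 4, 3)
The blocked processes can never fit:
  P0 cannot run: need (0, 1, 4) vs free (2, 4, 3) (insufficient type-C units)
  P5 cannot run: need (0, 1, 5) vs free (2, 4, 3) (insufficient type-C units)
  P2 cannot run: need (0, 2, 4) vs free (2, 4, 3) (insufficient type-C units)


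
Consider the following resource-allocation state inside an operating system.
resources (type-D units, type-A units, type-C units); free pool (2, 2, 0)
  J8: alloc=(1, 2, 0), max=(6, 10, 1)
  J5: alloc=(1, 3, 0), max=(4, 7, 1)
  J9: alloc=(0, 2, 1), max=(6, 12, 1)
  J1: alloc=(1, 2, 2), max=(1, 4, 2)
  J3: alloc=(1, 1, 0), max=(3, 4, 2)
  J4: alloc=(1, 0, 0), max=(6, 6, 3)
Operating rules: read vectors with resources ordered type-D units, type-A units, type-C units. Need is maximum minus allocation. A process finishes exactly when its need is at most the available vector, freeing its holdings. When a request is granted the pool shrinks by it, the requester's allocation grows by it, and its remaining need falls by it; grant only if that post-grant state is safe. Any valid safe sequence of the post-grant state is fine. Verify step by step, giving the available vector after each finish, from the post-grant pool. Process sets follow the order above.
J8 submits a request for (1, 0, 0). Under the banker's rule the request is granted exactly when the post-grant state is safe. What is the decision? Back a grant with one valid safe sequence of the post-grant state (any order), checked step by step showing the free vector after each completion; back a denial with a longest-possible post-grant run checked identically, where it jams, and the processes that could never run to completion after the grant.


GRANT — the state after the grant stays safe, e.g. via J1, J3, J5, J8, J9, J4.
Key observation: the grant leaves (1, 2, 0) free — enough for J1, whose release restarts the cascade.
Step-by-step check of the post-grant state:
  pool = (1, 2, 0)
  J1 needs (0, 2, 0) <= (1, 2, 0) -> finishes; pool += (1, 2, 2) = (2, 4, 2)
  J3 needs (2, 3, 2) <= (2, 4, 2) -> finishes; pool += (1, 1, 0) = (3, 5, 2)
  J5 needs (3, 4, 1) <= (3, 5, 2) -> finishes; pool += (1, 3, 0) = (4, 8, 2)
  J8 needs (4, 8, 1) <= (4, 8, 2) -> finishes; pool += (2, 2, 0) = (6, 10, 2)
  J9 needs (6, 10, 0) <= (6, 10, 2) -> finishes; pool += (0, 2, 1) = (6, 12, 3)
  J4 needs (5, 6, 3) <= (6, 12, 3) -> finishes; pool += (1, 0, 0) = (7, 12, 3)


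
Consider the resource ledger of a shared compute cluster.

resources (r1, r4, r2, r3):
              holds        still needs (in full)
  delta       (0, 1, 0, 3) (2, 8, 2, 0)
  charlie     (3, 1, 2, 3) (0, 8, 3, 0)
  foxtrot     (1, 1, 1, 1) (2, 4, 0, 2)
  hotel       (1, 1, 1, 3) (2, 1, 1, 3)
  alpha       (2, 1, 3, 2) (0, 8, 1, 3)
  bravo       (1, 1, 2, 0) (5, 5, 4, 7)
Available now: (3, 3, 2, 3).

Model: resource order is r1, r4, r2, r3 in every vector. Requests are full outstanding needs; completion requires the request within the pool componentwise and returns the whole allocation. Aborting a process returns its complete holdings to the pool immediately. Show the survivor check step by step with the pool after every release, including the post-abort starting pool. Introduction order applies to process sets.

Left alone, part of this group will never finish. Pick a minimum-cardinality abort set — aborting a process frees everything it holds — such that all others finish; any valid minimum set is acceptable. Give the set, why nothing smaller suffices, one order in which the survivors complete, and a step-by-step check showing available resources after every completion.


The answer: abort delta and alpha.
Key observation: charlie could never have finished before the abort; with (2, 2, 3, 5) returned by delta and alpha, it fits at step 4.
Minimality, checking each single-abort alternative: delta alone leaves charlie blocked (short on r4); charlie alone leaves delta blocked (short on r4); foxtrot alone leaves delta blocked (short on r4); hotel alone leaves delta blocked (short on r4); alpha alone leaves delta blocked (short on r4); bravo alone leaves delta blocked (short on r4).
The survivors complete as bravo, foxtrot, hotel, charlie. Walking it through (starting from the post-abort pool):
  pool = (5, 5, 5, 8)
  bravo: need (5, 5, 4, 7) fits (5, 5, 5, 8); releases (1, 1, 2, 0), pool now (6, 6, 7, 8)
  foxtrot: need (2, 4, 0, 2) fits (6, 6, 7, 8); releases (1, 1, 1, 1), pool now (7, 7, 8, 9)
  hotel: need (2, 1, 1, 3) fits (7, 7, 8, 9); releases (1, 1, 1, 3), pool now (8, 8, 9, 12)
  charlie: need (0, 8, 3, 0) fits (8, 8, 9, 12); releases (3, 1, 2, 3), pool now (11, 9, 11, 15)


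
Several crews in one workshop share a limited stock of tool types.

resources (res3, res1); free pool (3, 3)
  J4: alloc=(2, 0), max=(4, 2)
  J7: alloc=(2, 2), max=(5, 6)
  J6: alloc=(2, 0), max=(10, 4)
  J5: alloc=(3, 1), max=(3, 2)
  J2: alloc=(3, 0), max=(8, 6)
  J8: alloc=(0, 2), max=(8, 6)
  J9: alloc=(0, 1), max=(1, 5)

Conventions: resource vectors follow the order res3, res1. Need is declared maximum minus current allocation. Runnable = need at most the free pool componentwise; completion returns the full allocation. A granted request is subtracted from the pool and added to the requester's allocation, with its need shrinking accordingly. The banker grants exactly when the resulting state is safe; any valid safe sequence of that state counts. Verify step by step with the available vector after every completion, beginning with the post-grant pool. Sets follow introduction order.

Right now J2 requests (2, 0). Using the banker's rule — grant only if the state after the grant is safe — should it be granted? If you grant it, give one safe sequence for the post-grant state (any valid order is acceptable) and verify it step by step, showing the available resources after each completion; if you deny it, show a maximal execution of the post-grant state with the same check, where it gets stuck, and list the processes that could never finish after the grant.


GRANT: granting preserves safety; a valid post-grant sequence is J5, J4, J7, J8, J6, J9, J2.
Key observation: the transfer keeps a workable pool ((1, 3)); J5 starts the safe sequence.
Verifying the post-grant state step by step:
  pool = (1, 3)
  J5 needs (0, 1) <= (1, 3) -> finishes; pool += (3, 1) = (4, 4)
  J4 needs (2, 2) <= (4, 4) -> finishes; pool += (2, 0) = (6, 4)
  J7 needs (3, 4) <= (6, 4) -> finishes; pool += (2, 2) = (8, 6)
  J8 needs (8, 4) <= (8, 6) -> finishes; pool += (0, 2) = (8, 8)
  J6 needs (8, 4) <= (8, 8) -> finishes; pool += (2, 0) = (10, 8)
  J9 needs (1, 4) <= (10, 8) -> finishes; pool += (0, 1) = (10, 9)
  J2 needs (3, 6) <= (10, 9) -> finishes; pool += (5, 0) = (15, 9)
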